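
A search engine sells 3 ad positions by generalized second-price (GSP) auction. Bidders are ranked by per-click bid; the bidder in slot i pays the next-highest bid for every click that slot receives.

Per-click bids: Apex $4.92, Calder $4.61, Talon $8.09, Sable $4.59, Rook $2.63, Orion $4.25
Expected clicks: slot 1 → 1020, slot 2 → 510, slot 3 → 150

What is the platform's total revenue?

Total revenue: $8058.00

Ranked by bid: $8.09 (Talon) > $4.92 (Apex) > $4.61 (Calder) > $4.59 (Sable) > …
Slot 1: Talon pays $4.92 × 1020 = $5018.40
Slot 2: Apex pays $4.61 × 510 = $2351.10
Slot 3: Calder pays $4.59 × 150 = $688.50
Total = $8058.00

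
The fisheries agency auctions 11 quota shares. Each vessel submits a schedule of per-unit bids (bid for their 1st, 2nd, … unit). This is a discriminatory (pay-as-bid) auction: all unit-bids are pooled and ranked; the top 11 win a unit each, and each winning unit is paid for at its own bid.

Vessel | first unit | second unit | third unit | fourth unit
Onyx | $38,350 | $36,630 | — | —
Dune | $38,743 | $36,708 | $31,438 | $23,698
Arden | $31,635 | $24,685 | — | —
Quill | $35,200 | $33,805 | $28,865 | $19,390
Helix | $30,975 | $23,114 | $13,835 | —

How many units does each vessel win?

Pooled unit-bids ranked (top 11): 38,743 (Dune-1), 38,350 (Onyx-1), 36,708 (Dune-2), 36,630 (Onyx-2), 35,200 (Quill-1), 33,805 (Quill-2), 31,635 (Arden-1), 31,438 (Dune-3), 30,975 (Helix-1), 28,865 (Quill-3), 24,685 (Arden-2)
Next rejected bid: $23,698 (not a price — pay-as-bid).
Allocation: Arden 2, Dune 3, Helix 1, Onyx 2, Quill 3.

Arden 2, Dune 3, Helix 1, Onyx 2, Quill 3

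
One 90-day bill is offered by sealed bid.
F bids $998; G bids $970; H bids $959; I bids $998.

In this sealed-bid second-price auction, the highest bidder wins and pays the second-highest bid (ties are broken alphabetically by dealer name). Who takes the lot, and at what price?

Rule: the highest bidder wins and pays the second-highest bid.
Bids ranked: 998 (F) > 998 (I) > 970 (G) > 959 (H)
F and I tie at $998; tie-break gives it to F.
F wins with the highest bid; price is set by the runner-up at $998.

F pays $998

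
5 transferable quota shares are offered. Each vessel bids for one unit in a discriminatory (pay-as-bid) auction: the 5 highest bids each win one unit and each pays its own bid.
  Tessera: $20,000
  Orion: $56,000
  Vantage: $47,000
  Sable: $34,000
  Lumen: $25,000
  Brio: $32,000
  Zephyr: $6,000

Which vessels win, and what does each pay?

Orion $56,000, Vantage $47,000, Sable $34,000, Brio $32,000, Lumen $25,000

Sorting: 56,000 (Orion), 47,000 (Vantage), 34,000 (Sable), 32,000 (Brio), 25,000 (Lumen), 20,000 (Tessera), 6,000 (Zephyr)
The 5 highest are Orion, Vantage, Sable, Brio, Lumen.
Each winner pays its own bid: Orion $56,000, Vantage $47,000, Sable $34,000, Brio $32,000, Lumen $25,000.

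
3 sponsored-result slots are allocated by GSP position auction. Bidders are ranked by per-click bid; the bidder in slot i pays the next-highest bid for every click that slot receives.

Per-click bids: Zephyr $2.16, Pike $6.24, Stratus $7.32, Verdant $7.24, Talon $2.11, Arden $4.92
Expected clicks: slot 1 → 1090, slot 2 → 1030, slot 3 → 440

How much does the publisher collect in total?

Per-click bids in order: $7.32 (Stratus) > $7.24 (Verdant) > $6.24 (Pike) > $4.92 (Arden) > …
Slot 1: Stratus pays $7.24 × 1090 = $7891.60
Slot 2: Verdant pays $6.24 × 1030 = $6427.20
Slot 3: Pike pays $4.92 × 440 = $2164.80
Total = $16483.60

Total revenue: $16483.60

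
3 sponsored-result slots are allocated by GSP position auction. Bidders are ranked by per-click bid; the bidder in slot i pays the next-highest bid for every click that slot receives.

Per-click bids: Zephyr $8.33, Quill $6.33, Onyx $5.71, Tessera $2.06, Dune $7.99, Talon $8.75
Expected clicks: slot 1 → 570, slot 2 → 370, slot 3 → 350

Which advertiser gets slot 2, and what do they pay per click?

Ranked by bid: $8.75 (Talon) > $8.33 (Zephyr) > $7.99 (Dune) > $6.33 (Quill) > …
Slot 2 goes to the second-ranked bidder, Zephyr, who pays the next bid down: $7.99/click.

Zephyr; $7.99 per click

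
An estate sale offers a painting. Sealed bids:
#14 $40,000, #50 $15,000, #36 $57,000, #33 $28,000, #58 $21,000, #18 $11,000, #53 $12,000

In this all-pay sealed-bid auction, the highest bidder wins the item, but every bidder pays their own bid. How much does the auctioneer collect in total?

Total revenue: $184,000

All-pay sealed-bid auction: the highest bidder wins the item, but every bidder pays their own bid.
Bids ranked: 57,000 (#36) > 40,000 (#14) > 28,000 (#33) > 21,000 (#58) > 15,000 (#50) > 12,000 (#53) > …
#36 wins with the top bid; all bids are sunk regardless.
Every bidder forfeits their bid regardless of winning.
Revenue = 40,000 + 15,000 + 57,000 + 28,000 + 21,000 + 11,000 + 12,000 = $184,000.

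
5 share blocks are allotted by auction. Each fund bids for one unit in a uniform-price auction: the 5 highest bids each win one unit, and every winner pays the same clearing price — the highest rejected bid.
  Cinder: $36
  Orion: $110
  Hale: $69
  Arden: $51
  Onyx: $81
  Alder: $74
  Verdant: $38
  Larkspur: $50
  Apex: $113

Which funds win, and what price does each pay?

Sorting: 113 (Apex), 110 (Orion), 81 (Onyx), 74 (Alder), 69 (Hale), 51 (Arden), 50 (Larkspur), …
Winners (5 units): Apex, Orion, Onyx, Alder, Hale.
Highest unsuccessful bid: $51 → clearing price.

Apex, Orion, Onyx, Alder, Hale; each pays $51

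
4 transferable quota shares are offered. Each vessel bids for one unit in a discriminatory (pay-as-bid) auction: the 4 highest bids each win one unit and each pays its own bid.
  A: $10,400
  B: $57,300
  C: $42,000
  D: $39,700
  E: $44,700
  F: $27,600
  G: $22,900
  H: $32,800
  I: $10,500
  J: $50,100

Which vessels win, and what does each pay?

Sorting: 57,300 (B), 50,100 (J), 44,700 (E), 42,000 (C), 39,700 (D), 32,800 (H), …
The 4 highest are B, J, E, C.
Each winner pays its own bid: B $57,300, J $50,100, E $44,700, C $42,000.

B $57,300, J $50,100, E $44,700, C $42,000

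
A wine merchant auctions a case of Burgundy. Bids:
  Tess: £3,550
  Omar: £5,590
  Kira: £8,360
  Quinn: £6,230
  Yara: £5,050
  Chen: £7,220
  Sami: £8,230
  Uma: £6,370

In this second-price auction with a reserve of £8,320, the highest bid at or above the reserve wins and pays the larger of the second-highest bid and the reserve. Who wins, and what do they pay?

Bids in order: 8,360 (Kira) > 8,230 (Sami) > 7,220 (Chen) > 6,370 (Uma) > 6,230 (Quinn) > 5,590 (Omar) > …
Kira has the top bid at or above the reserve (£8,360).
max(second-highest £8,230, reserve £8,320) = £8,320.

Kira pays £8,320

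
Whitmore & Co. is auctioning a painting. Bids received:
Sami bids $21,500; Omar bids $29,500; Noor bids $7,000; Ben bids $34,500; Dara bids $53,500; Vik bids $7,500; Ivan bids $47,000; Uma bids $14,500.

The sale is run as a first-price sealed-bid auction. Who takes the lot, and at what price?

First-price sealed-bid auction: the highest bidder wins and pays their own bid.
Bids in order: 53,500 (Dara) > 47,000 (Ivan) > 34,500 (Ben) > 29,500 (Omar) > 21,500 (Sami) > 14,500 (Uma) > …
First-price: Dara pays what they bid, $53,500.

Dara pays $53,500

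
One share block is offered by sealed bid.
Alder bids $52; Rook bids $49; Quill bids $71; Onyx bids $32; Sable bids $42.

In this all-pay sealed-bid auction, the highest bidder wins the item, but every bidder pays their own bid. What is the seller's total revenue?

Bids in order: 71 (Quill) > 52 (Alder) > 49 (Rook) > 42 (Sable) > 32 (Onyx)
Every bidder forfeits their bid regardless of winning.
Revenue = 52 + 49 + 71 + 32 + 42 = $246.

Total revenue: $246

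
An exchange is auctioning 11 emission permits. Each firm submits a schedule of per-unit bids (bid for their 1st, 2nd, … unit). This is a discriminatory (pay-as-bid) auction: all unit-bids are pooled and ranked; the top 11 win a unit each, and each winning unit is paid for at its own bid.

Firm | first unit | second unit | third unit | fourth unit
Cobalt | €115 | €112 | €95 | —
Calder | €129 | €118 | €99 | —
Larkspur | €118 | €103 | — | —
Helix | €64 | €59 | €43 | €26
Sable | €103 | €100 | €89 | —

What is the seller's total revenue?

Total revenue: €1,181

Merging the schedules and taking the best 11: 129 (Calder-1), 118 (Calder-2), 118 (Larkspur-1), 115 (Cobalt-1), 112 (Cobalt-2), 103 (Larkspur-2), 103 (Sable-1), 100 (Sable-2), 99 (Calder-3), 95 (Cobalt-3), 89 (Sable-3)
Next rejected bid: €64 (not a price — pay-as-bid).
Each winning unit pays its own bid.
Revenue = 129 + 118 + 118 + 115 + 112 + 103 + 103 + 100 + 99 + 95 + 89 = €1,181.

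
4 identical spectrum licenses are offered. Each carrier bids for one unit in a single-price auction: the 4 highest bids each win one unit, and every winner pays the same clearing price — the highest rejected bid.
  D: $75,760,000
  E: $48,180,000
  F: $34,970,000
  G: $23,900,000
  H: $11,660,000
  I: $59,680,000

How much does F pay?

F pays $23,900,000

Bids ranked high→low: 75,760,000 (D), 59,680,000 (I), 48,180,000 (E), 34,970,000 (F), 23,900,000 (G), 11,660,000 (H)
The 4 highest are D, I, E, F.
Highest unsuccessful bid: $23,900,000 → clearing price.
F wins → pays $23,900,000.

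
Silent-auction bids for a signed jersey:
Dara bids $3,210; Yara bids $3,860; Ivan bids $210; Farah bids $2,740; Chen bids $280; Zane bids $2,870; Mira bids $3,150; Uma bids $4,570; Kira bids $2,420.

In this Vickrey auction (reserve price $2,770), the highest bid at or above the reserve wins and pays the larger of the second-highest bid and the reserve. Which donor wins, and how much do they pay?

Uma pays $3,860

Rule: the highest bid at or above the reserve wins and pays the larger of the second-highest bid and the reserve.
Bids in order: 4,570 (Uma) > 3,860 (Yara) > 3,210 (Dara) > 3,150 (Mira) > 2,870 (Zane) > 2,740 (Farah) > …
Uma has the top bid at or above the reserve ($4,570).
Second-highest bid $3,860 exceeds the reserve $2,770 → payment $3,860.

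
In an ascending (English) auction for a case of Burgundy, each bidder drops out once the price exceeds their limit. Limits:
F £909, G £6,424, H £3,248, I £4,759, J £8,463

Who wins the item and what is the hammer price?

Sorting limits: 8,463 (J) > 6,424 (G) > 4,759 (I) > 3,248 (H) > 909 (F)
Once the price passes £6,424, only J is left; the hammer falls at G's limit of £6,424.

J wins at £6,424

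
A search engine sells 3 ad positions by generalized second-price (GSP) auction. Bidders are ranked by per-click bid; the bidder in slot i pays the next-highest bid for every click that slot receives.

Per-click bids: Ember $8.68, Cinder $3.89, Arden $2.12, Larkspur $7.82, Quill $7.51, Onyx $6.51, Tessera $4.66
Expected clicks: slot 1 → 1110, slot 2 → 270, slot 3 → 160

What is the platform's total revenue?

Per-click bids in order: $8.68 (Ember) > $7.82 (Larkspur) > $7.51 (Quill) > $6.51 (Onyx) > …
Slot 1: Ember pays $7.82 × 1110 = $8680.20
Slot 2: Larkspur pays $7.51 × 270 = $2027.70
Slot 3: Quill pays $6.51 × 160 = $1041.60
Total = $11749.50

Total revenue: $11749.50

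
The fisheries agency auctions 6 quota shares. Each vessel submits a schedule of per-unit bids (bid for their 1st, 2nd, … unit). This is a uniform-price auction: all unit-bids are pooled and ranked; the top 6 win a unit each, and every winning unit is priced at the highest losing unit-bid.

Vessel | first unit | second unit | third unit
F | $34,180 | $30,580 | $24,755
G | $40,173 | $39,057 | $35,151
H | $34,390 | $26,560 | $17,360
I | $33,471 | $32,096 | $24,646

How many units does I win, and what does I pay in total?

I: 1 unit, pays $32,096

Merging the schedules and taking the best 6: 40,173 (G-1), 39,057 (G-2), 35,151 (G-3), 34,390 (H-1), 34,180 (F-1), 33,471 (I-1)
The (k+1)-th unit-bid is $32,096.
I wins 1 unit(s) at $32,096 each.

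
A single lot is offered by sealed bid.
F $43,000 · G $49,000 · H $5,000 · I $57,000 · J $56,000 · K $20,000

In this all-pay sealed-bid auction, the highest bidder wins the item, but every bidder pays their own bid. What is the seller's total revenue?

Total revenue: $230,000

Rule: the highest bidder wins the item, but every bidder pays their own bid.
Bids ranked: 57,000 (I) > 56,000 (J) > 49,000 (G) > 43,000 (F) > 20,000 (K) > 5,000 (H)
Every bidder forfeits their bid regardless of winning.
Revenue = 43,000 + 49,000 + 5,000 + 57,000 + 56,000 + 20,000 = $230,000.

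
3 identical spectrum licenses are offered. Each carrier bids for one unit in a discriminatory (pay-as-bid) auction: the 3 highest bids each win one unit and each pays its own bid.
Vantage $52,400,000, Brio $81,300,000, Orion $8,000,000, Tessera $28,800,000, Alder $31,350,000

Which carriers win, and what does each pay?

Ordering the bids: 81,300,000 (Brio), 52,400,000 (Vantage), 31,350,000 (Alder), 28,800,000 (Tessera), 8,000,000 (Orion)
Winners (3 units): Brio, Vantage, Alder.
Each winner pays its own bid: Brio $81,300,000, Vantage $52,400,000, Alder $31,350,000.

Brio $81,300,000, Vantage $52,400,000, Alder $31,350,000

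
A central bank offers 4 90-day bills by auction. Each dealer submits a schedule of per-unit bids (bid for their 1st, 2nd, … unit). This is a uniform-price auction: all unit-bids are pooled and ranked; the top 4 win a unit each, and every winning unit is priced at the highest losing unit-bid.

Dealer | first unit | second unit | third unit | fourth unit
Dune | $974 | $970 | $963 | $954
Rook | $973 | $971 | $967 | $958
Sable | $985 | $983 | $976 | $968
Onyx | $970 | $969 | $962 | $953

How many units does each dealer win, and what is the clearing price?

Merging the schedules and taking the best 4: 985 (Sable-1), 983 (Sable-2), 976 (Sable-3), 974 (Dune-1)
First bid not allocated: $973.
Allocation: Dune 1, Sable 3.

Dune 1, Sable 3; clearing price $973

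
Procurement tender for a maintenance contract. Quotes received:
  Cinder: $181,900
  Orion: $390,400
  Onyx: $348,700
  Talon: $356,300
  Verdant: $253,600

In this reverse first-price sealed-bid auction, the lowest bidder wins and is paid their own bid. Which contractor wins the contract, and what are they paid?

Cinder is paid $181,900

Sorting bids: 181,900 (Cinder) < 253,600 (Verdant) < 348,700 (Onyx) < 356,300 (Talon) < 390,400 (Orion)
Cinder is lowest → is paid own bid, $181,900.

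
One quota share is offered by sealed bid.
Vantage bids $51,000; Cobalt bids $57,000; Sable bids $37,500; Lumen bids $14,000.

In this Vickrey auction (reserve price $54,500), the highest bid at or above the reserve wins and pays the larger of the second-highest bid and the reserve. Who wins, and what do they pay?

Cobalt pays $54,500

Rule: the highest bid at or above the reserve wins and pays the larger of the second-highest bid and the reserve.
Bids ranked: 57,000 (Cobalt) > 51,000 (Vantage) > 37,500 (Sable) > 14,000 (Lumen)
Cobalt has the top bid at or above the reserve ($57,000).
max(second-highest $51,000, reserve $54,500) = $54,500.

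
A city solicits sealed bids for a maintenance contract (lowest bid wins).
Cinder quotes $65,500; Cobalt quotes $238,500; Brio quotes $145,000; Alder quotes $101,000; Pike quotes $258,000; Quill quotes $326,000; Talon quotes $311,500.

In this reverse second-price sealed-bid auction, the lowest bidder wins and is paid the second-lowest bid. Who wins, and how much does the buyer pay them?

Cinder is paid $101,000

Sorting bids: 65,500 (Cinder) < 101,000 (Alder) < 145,000 (Brio) < 238,500 (Cobalt) < 258,000 (Pike) < 311,500 (Talon) < …
Cinder is lowest; is paid the second-lowest bid, $101,000.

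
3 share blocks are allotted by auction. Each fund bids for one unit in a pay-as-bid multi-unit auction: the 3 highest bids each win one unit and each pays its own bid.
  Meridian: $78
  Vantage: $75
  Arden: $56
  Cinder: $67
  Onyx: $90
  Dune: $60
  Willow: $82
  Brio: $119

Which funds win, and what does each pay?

Ordering the bids: 119 (Brio), 90 (Onyx), 82 (Willow), 78 (Meridian), 75 (Vantage), …
The 3 highest are Brio, Onyx, Willow.
Each winner pays its own bid: Brio $119, Onyx $90, Willow $82.

Brio $119, Onyx $90, Willow $82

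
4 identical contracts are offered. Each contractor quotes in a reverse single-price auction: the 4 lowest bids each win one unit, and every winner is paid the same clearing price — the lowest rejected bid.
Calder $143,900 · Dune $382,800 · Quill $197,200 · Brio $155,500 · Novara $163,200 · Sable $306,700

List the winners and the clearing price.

Calder, Brio, Novara, Quill; each is paid $306,700

Sorting: 143,900 (Calder), 155,500 (Brio), 163,200 (Novara), 197,200 (Quill), 306,700 (Sable), 382,800 (Dune)
Lowest 4: Calder, Brio, Novara, Quill.
First losing bid is Sable's $306,700, which sets the uniform price.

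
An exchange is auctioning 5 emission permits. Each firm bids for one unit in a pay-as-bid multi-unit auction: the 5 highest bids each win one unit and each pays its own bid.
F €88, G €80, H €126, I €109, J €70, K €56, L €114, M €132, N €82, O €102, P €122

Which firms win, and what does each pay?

M €132, H €126, P €122, L €114, I €109

Sorting: 132 (M), 126 (H), 122 (P), 114 (L), 109 (I), 102 (O), 88 (F), …
Top 5: M, H, P, L, I.
Each winner pays its own bid: M €132, H €126, P €122, L €114, I €109.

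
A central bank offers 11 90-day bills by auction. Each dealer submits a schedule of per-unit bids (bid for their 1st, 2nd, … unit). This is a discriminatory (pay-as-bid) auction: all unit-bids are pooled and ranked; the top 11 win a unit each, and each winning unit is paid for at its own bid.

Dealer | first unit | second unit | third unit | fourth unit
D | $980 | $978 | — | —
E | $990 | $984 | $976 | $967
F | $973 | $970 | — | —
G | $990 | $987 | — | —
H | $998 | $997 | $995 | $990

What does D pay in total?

D pays $1,958

Merging the schedules and taking the best 11: 998 (H-1), 997 (H-2), 995 (H-3), 990 (E-1), 990 (G-1), 990 (H-4), 987 (G-2), 984 (E-2), 980 (D-1), 978 (D-2), 976 (E-3)
Next rejected bid: $973 (not a price — pay-as-bid).
D's winning unit-bids: 980 + 978 = $1,958.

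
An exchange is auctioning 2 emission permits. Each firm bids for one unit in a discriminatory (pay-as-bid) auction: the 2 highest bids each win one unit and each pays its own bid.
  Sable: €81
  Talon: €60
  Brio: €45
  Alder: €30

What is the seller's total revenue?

Sorting: 81 (Sable), 60 (Talon), 45 (Brio), 30 (Alder)
The 2 highest are Sable, Talon.
Total revenue = 81 + 60 = €141.

Total revenue: €141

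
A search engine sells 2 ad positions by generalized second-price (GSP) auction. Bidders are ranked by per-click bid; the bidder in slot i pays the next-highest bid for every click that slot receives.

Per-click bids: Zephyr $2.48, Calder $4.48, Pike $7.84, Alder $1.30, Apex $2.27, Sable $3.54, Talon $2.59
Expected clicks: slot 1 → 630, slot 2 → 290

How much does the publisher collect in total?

Total revenue: $3849.00

Per-click bids in order: $7.84 (Pike) > $4.48 (Calder) > $3.54 (Sable) > …
Slot 1: Pike pays $4.48 × 630 = $2822.40
Slot 2: Calder pays $3.54 × 290 = $1026.60
Total = $3849.00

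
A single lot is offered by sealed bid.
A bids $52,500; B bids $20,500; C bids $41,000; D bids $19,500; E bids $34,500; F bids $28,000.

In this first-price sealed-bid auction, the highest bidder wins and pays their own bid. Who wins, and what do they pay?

Bids ranked: 52,500 (A) > 41,000 (C) > 34,500 (E) > 28,000 (F) > 20,500 (B) > 19,500 (D)
First-price: A pays what they bid, $52,500.

A pays $52,500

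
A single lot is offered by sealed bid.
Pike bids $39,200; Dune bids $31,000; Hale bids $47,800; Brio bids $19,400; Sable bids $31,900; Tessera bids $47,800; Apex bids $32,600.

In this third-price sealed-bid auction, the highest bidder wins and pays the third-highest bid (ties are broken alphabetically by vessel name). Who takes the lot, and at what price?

Bids ranked: 47,800 (Hale) > 47,800 (Tessera) > 39,200 (Pike) > 32,600 (Apex) > 31,900 (Sable) > 31,000 (Dune) > …
Hale and Tessera tie at $47,800; tie-break gives it to Hale.
Hale is highest; pays the third-highest bid, $39,200.

Hale pays $39,200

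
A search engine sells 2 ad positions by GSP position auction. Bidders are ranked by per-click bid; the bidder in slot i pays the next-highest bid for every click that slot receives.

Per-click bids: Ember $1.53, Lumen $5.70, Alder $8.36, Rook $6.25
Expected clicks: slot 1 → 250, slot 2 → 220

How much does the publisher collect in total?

Total revenue: $2816.50

Per-click bids in order: $8.36 (Alder) > $6.25 (Rook) > $5.70 (Lumen) > …
Slot 1: Alder pays $6.25 × 250 = $1562.50
Slot 2: Rook pays $5.70 × 220 = $1254.00
Total = $2816.50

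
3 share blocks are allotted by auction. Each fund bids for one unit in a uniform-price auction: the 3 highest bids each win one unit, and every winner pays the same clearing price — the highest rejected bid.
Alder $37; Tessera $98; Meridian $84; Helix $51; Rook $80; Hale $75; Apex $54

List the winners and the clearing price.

Tessera, Meridian, Rook; each pays $75

Sorting: 98 (Tessera), 84 (Meridian), 80 (Rook), 75 (Hale), 54 (Apex), …
Top 3: Tessera, Meridian, Rook.
Clearing price = highest rejected bid = $75.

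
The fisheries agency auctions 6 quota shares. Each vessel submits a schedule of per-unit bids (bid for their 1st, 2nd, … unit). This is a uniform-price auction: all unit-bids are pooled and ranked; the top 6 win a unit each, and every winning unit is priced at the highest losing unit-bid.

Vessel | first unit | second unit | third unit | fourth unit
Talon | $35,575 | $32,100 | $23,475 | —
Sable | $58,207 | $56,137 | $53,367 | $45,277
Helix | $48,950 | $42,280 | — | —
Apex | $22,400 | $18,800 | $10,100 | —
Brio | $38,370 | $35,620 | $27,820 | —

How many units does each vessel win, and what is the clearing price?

Pooled unit-bids ranked (top 6): 58,207 (Sable-1), 56,137 (Sable-2), 53,367 (Sable-3), 48,950 (Helix-1), 45,277 (Sable-4), 42,280 (Helix-2)
The (k+1)-th unit-bid is $38,370.
Allocation: Helix 2, Sable 4.

Helix 2, Sable 4; clearing price $38,370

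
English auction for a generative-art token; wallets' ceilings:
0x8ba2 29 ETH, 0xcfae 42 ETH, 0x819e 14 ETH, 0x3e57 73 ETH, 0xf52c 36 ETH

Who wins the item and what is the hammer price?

Limits ranked: 73 (0x3e57) > 42 (0xcfae) > 36 (0xf52c) > 29 (0x8ba2) > 14 (0x819e)
Once the price passes 42 ETH, only 0x3e57 is left; the hammer falls at 0xcfae's limit of 42 ETH.

0x3e57 wins at 42 ETH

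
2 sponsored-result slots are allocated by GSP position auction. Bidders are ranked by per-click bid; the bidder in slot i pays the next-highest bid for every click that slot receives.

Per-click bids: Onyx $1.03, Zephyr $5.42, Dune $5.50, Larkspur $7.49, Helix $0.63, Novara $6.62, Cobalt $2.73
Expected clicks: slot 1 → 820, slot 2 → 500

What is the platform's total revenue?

Ranked by bid: $7.49 (Larkspur) > $6.62 (Novara) > $5.50 (Dune) > …
Slot 1: Larkspur pays $6.62 × 820 = $5428.40
Slot 2: Novara pays $5.50 × 500 = $2750.00
Total = $8178.40

Total revenue: $8178.40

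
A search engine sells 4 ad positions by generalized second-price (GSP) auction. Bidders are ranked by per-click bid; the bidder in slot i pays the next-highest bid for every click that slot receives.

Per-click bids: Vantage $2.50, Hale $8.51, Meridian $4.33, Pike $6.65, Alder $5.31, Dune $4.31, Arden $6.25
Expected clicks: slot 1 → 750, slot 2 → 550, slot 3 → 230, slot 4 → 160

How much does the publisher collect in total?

Per-click bids in order: $8.51 (Hale) > $6.65 (Pike) > $6.25 (Arden) > $5.31 (Alder) > $4.33 (Meridian) > …
Slot 1: Hale pays $6.65 × 750 = $4987.50
Slot 2: Pike pays $6.25 × 550 = $3437.50
Slot 3: Arden pays $5.31 × 230 = $1221.30
Slot 4: Alder pays $4.33 × 160 = $692.80
Total = $10339.10

Total revenue: $10339.10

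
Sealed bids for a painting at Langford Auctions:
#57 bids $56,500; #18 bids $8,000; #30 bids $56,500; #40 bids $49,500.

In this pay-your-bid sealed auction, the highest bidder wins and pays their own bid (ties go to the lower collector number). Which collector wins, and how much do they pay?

Sorting bids: 56,500 (#30) > 56,500 (#57) > 49,500 (#40) > 8,000 (#18)
Tie at $56,500 → #30 wins by tie-break.
#30 has the highest bid and pays exactly that: $56,500.

#30 pays $56,500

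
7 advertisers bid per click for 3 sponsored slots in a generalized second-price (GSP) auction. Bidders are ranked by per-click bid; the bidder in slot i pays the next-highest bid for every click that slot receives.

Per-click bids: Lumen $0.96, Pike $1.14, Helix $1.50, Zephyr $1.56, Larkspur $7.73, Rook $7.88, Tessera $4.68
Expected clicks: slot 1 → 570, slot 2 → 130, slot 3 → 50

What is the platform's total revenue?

Ranked by bid: $7.88 (Rook) > $7.73 (Larkspur) > $4.68 (Tessera) > $1.56 (Zephyr) > …
Slot 1: Rook pays $7.73 × 570 = $4406.10
Slot 2: Larkspur pays $4.68 × 130 = $608.40
Slot 3: Tessera pays $1.56 × 50 = $78.00
Total = $5092.50

Total revenue: $5092.50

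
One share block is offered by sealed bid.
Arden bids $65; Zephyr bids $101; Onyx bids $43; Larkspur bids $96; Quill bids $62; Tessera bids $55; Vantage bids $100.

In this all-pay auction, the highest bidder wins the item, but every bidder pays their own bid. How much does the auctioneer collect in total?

Total revenue: $522

Bids in order: 101 (Zephyr) > 100 (Vantage) > 96 (Larkspur) > 65 (Arden) > 62 (Quill) > 55 (Tessera) > …
Every bidder forfeits their bid regardless of winning.
Revenue = 65 + 101 + 43 + 96 + 62 + 55 + 100 = $522.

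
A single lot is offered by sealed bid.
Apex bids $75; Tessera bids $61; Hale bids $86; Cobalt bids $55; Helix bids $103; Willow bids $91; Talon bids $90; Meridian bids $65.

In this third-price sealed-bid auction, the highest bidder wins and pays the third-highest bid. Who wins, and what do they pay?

Helix pays $90

Bids in order: 103 (Helix) > 91 (Willow) > 90 (Talon) > 86 (Hale) > 75 (Apex) > 65 (Meridian) > …
Helix is highest; pays the third-highest bid, $90.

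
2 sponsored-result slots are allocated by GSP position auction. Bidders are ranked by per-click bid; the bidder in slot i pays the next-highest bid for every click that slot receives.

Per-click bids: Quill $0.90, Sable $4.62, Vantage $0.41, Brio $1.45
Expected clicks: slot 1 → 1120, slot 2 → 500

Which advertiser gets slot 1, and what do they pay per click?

Per-click bids in order: $4.62 (Sable) > $1.45 (Brio) > $0.90 (Quill) > …
Slot 1 goes to the first-ranked bidder, Sable, who pays the next bid down: $1.45/click.

Sable; $1.45 per click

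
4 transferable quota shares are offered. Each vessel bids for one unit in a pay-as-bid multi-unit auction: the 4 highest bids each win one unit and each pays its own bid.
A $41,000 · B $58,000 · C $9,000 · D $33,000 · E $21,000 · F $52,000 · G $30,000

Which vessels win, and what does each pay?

B $58,000, F $52,000, A $41,000, D $33,000

Bids ranked high→low: 58,000 (B), 52,000 (F), 41,000 (A), 33,000 (D), 30,000 (G), 21,000 (E), …
Winners (4 units): B, F, A, D.
Each winner pays its own bid: B $58,000, F $52,000, A $41,000, D $33,000.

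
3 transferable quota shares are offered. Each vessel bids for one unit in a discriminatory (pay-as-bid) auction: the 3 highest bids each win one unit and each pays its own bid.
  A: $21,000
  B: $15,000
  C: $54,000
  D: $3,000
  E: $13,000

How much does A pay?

Bids ranked high→low: 54,000 (C), 21,000 (A), 15,000 (B), 13,000 (E), 3,000 (D)
Winners (3 units): C, A, B.
A wins → own bid $21,000.

A pays $21,000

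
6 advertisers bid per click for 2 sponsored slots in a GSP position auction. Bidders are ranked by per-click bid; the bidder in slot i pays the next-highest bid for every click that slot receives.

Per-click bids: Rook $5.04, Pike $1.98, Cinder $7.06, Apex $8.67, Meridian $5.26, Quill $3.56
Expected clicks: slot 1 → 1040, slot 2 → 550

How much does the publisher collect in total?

Ranked by bid: $8.67 (Apex) > $7.06 (Cinder) > $5.26 (Meridian) > …
Slot 1: Apex pays $7.06 × 1040 = $7342.40
Slot 2: Cinder pays $5.26 × 550 = $2893.00
Total = $10235.40

Total revenue: $10235.40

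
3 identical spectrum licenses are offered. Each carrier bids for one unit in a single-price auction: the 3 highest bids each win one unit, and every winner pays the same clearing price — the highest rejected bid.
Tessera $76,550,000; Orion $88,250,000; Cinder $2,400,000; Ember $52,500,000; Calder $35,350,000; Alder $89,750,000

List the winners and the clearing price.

Alder, Orion, Tessera; each pays $52,500,000

Bids ranked high→low: 89,750,000 (Alder), 88,250,000 (Orion), 76,550,000 (Tessera), 52,500,000 (Ember), 35,350,000 (Calder), …
The 3 highest are Alder, Orion, Tessera.
First losing bid is Ember's $52,500,000, which sets the uniform price.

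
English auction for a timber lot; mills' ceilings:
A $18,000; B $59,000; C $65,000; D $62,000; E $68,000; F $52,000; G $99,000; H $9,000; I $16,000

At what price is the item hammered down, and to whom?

G wins at $68,000

Limits in order: 99,000 (G) > 68,000 (E) > 65,000 (C) > 62,000 (D) > 59,000 (B) > 52,000 (F) > …
E is the last rival to drop out, at $68,000; G remains and wins at that price.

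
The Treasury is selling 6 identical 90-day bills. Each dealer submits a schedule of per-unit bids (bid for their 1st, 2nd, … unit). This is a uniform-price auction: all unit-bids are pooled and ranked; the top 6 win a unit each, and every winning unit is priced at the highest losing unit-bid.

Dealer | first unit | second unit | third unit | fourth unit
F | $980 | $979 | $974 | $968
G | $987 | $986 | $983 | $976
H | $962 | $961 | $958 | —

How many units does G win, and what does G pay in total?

Merging the schedules and taking the best 6: 987 (G-1), 986 (G-2), 983 (G-3), 980 (F-1), 979 (F-2), 976 (G-4)
Highest rejected unit-bid = $974.
G wins 4 unit(s) at $974 each.

G: 4 units, pays $3,896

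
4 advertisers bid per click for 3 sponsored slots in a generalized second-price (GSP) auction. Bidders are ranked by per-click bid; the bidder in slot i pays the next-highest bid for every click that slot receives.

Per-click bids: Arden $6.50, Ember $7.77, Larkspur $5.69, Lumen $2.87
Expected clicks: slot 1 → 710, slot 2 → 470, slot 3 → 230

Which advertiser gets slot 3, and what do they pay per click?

Larkspur; $2.87 per click

Sorting advertisers: $7.77 (Ember) > $6.50 (Arden) > $5.69 (Larkspur) > $2.87 (Lumen)
Slot 3 goes to the third-ranked bidder, Larkspur, who pays the next bid down: $2.87/click.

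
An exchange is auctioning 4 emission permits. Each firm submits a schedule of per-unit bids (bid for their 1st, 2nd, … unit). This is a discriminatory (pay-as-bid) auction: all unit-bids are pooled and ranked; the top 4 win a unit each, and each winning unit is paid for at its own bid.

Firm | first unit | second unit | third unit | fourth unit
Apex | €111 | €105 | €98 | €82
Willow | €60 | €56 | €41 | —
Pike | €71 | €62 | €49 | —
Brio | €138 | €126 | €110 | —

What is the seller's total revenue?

Merging the schedules and taking the best 4: 138 (Brio-1), 126 (Brio-2), 111 (Apex-1), 110 (Brio-3)
Next rejected bid: €105 (not a price — pay-as-bid).
Each winning unit pays its own bid.
Revenue = 138 + 126 + 111 + 110 = €485.

Total revenue: €485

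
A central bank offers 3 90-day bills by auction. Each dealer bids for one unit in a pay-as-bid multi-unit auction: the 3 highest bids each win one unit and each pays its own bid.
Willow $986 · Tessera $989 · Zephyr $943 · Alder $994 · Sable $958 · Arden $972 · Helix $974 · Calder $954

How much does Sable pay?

Sorting: 994 (Alder), 989 (Tessera), 986 (Willow), 974 (Helix), 972 (Arden), …
The 3 highest are Alder, Tessera, Willow.
Sable does not win → $0.

Sable pays $0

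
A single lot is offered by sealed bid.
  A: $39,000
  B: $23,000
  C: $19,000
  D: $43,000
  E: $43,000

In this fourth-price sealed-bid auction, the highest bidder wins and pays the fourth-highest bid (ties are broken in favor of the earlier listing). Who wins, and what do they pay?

D pays $23,000

Rule: the highest bidder wins and pays the fourth-highest bid.
Bids ranked: 43,000 (D) > 43,000 (E) > 39,000 (A) > 23,000 (B) > 19,000 (C)
Tie at $43,000 → D wins by tie-break.
D wins; payment is bid #4 in the ranking = $23,000.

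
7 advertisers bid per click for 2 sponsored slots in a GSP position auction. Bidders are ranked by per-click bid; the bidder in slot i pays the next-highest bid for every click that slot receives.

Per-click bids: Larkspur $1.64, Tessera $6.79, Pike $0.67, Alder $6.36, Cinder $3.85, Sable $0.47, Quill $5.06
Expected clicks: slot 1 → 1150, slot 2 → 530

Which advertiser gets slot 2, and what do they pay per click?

Ranked by bid: $6.79 (Tessera) > $6.36 (Alder) > $5.06 (Quill) > …
Slot 2 goes to the second-ranked bidder, Alder, who pays the next bid down: $5.06/click.

Alder; $5.06 per click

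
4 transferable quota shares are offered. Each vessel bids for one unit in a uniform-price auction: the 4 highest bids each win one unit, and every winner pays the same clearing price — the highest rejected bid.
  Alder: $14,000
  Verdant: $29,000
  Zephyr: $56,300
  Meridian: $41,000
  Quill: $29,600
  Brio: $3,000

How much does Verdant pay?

Verdant pays $14,000

Ordering the bids: 56,300 (Zephyr), 41,000 (Meridian), 29,600 (Quill), 29,000 (Verdant), 14,000 (Alder), 3,000 (Brio)
Winners (4 units): Zephyr, Meridian, Quill, Verdant.
Clearing price = highest rejected bid = $14,000.
Verdant wins → pays $14,000.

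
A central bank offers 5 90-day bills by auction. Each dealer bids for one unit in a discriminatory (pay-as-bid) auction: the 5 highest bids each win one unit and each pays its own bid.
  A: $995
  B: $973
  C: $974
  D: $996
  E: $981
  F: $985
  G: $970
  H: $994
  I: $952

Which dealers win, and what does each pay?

Sorting: 996 (D), 995 (A), 994 (H), 985 (F), 981 (E), 974 (C), 973 (B), …
Top 5: D, A, H, F, E.
Each winner pays its own bid: D $996, A $995, H $994, F $985, E $981.

D $996, A $995, H $994, F $985, E $981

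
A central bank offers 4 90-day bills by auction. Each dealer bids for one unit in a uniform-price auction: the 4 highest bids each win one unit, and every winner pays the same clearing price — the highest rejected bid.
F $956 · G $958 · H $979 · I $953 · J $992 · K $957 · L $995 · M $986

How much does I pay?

I pays $0

Ordering the bids: 995 (L), 992 (J), 986 (M), 979 (H), 958 (G), 957 (K), …
Top 4: L, J, M, H.
Highest unsuccessful bid: $958 → clearing price.
I does not win → pays $0.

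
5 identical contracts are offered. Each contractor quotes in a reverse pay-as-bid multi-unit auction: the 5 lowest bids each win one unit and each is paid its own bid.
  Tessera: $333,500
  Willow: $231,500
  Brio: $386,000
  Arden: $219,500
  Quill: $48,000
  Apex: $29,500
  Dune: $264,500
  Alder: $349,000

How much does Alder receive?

Alder is paid $0

Sorting: 29,500 (Apex), 48,000 (Quill), 219,500 (Arden), 231,500 (Willow), 264,500 (Dune), 333,500 (Tessera), 349,000 (Alder), …
Lowest 5: Apex, Quill, Arden, Willow, Dune.
Alder does not win → $0.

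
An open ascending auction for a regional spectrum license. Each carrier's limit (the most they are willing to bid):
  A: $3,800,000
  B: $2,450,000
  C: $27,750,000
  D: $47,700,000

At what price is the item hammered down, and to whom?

D wins at $27,750,000

Sorting limits: 47,700,000 (D) > 27,750,000 (C) > 3,800,000 (A) > 2,450,000 (B)
C is the last rival to drop out, at $27,750,000; D remains and wins at that price.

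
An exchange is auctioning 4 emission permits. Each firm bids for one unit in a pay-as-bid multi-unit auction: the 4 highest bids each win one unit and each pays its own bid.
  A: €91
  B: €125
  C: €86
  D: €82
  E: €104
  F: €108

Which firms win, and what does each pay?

B €125, F €108, E €104, A €91

Sorting: 125 (B), 108 (F), 104 (E), 91 (A), 86 (C), 82 (D)
The 4 highest are B, F, E, A.
Each winner pays its own bid: B €125, F €108, E €104, A €91.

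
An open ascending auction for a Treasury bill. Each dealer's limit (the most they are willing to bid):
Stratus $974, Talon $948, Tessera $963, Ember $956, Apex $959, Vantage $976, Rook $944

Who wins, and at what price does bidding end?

Limits ranked: 976 (Vantage) > 974 (Stratus) > 963 (Tessera) > 959 (Apex) > 956 (Ember) > 948 (Talon) > …
Once the price passes $974, only Vantage is left; the hammer falls at Stratus's limit of $974.

Vantage wins at $974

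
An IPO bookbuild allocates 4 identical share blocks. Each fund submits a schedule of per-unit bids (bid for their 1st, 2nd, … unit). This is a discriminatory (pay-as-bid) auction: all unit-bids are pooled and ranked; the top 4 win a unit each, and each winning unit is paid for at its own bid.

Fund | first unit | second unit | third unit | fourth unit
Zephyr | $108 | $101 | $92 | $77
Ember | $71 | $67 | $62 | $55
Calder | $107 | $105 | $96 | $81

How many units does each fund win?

Pooled unit-bids ranked (top 4): 108 (Zephyr-1), 107 (Calder-1), 105 (Calder-2), 101 (Zephyr-2)
Next rejected bid: $96 (not a price — pay-as-bid).
Allocation: Calder 2, Zephyr 2.

Calder 2, Zephyr 2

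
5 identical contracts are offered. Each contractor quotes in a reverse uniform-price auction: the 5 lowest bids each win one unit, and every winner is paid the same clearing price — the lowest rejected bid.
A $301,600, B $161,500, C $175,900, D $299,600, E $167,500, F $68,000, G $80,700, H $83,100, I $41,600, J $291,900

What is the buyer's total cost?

Bids ranked low→high: 41,600 (I), 68,000 (F), 80,700 (G), 83,100 (H), 161,500 (B), 167,500 (E), 175,900 (C), …
The 5 lowest are I, F, G, H, B.
First losing bid is E's $167,500, which sets the uniform price.
Total cost = 5 × $167,500 = $837,500.

Total cost: $837,500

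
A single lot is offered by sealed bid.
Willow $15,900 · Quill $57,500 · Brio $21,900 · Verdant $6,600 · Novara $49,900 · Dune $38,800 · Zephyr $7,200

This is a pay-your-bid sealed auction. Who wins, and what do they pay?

Sorting bids: 57,500 (Quill) > 49,900 (Novara) > 38,800 (Dune) > 21,900 (Brio) > 15,900 (Willow) > 7,200 (Zephyr) > …
Quill has the highest bid and pays exactly that: $57,500.

Quill pays $57,500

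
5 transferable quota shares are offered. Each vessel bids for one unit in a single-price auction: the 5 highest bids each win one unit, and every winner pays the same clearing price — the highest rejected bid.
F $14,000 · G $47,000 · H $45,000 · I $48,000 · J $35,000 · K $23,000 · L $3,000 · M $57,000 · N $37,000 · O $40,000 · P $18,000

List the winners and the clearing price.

M, I, G, H, O; each pays $37,000

Ordering the bids: 57,000 (M), 48,000 (I), 47,000 (G), 45,000 (H), 40,000 (O), 37,000 (N), 35,000 (J), …
Top 5: M, I, G, H, O.
Highest unsuccessful bid: $37,000 → clearing price.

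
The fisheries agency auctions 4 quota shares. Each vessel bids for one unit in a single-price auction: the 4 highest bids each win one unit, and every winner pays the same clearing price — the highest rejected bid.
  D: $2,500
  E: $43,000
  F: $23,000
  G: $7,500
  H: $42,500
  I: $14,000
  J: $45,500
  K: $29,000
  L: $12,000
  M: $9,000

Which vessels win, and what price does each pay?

J, E, H, K; each pays $23,000

Ordering the bids: 45,500 (J), 43,000 (E), 42,500 (H), 29,000 (K), 23,000 (F), 14,000 (I), …
The 4 highest are J, E, H, K.
First losing bid is F's $23,000, which sets the uniform price.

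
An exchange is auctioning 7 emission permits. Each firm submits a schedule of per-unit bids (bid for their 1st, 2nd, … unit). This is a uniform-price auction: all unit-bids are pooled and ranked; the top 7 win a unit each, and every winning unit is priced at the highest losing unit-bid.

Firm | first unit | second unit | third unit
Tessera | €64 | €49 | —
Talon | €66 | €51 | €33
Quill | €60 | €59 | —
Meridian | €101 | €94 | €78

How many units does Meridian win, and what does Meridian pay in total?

Meridian: 3 units, pays €153

Merging the schedules and taking the best 7: 101 (Meridian-1), 94 (Meridian-2), 78 (Meridian-3), 66 (Talon-1), 64 (Tessera-1), 60 (Quill-1), 59 (Quill-2)
First bid not allocated: €51.
Meridian wins 3 unit(s) at €51 each.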